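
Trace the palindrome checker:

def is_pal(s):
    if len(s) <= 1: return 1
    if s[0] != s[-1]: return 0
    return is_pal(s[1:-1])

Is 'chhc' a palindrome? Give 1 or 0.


is_pal('chhc'): s[0]='c' == s[-1]='c' -> check is_pal('hh')
is_pal('hh'): s[0]='h' == s[-1]='h' -> check is_pal('')
is_pal(''): len <= 1 -> return 1  (base case)
Result: 1 (palindrome)

1


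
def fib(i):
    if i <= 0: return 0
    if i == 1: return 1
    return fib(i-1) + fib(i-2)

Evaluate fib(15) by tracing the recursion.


Computing fib(15) bottom-up:
fib(0) = 0
fib(1) = 1
fib(2) = fib(1) + fib(0) = 1 + 0 = 1
fib(3) = fib(2) + fib(1) = 1 + 1 = 2
fib(4) = fib(3) + fib(2) = 2 + 1 = 3
fib(5) = fib(4) + fib(3) = 3 + 2 = 5
fib(6) = fib(5) + fib(4) = 5 + 3 = 8
fib(7) = fib(6) + fib(5) = 8 + 5 = 13
fib(8) = fib(7) + fib(6) = 13 + 8 = 21
fib(9) = fib(8) + fib(7) = 21 + 13 = 34
fib(10) = fib(9) + fib(8) = 34 + 21 = 55
fib(11) = fib(10) + fib(9) = 55 + 34 = 89
fib(12) = fib(11) + fib(10) = 89 + 55 = 144
fib(13) = fib(12) + fib(11) = 144 + 89 = 233
fib(14) = fib(13) + fib(12) = 233 + 144 = 377
fib(15) = fib(14) + fib(13) = 377 + 233 = 610

610


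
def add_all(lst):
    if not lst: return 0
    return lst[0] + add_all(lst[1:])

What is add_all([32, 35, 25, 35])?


add_all([32, 35, 25, 35]) = 32 + add_all([35, 25, 35])
add_all([35, 25, 35]) = 35 + add_all([25, 35])
add_all([25, 35]) = 25 + add_all([35])
add_all([35]) = 35 + add_all([])
add_all([]) = 0  (base case)
Total: 32 + 35 + 25 + 35 + 0 = 127

127


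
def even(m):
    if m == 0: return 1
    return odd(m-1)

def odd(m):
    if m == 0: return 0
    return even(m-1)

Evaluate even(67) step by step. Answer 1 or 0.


even(67) = odd(66)
odd(66) = even(65)
even(65) = odd(64)
odd(64) = even(63)
even(63) = odd(62)
odd(62) = even(61)
even(61) = odd(60)
odd(60) = even(59)
even(59) = odd(58)
odd(58) = even(57)
even(57) = odd(56)
odd(56) = even(55)
even(55) = odd(54)
odd(54) = even(53)
even(53) = odd(52)
odd(52) = even(51)
even(51) = odd(50)
odd(50) = even(49)
even(49) = odd(48)
odd(48) = even(47)
even(47) = odd(46)
odd(46) = even(45)
even(45) = odd(44)
odd(44) = even(43)
even(43) = odd(42)
odd(42) = even(41)
even(41) = odd(40)
odd(40) = even(39)
even(39) = odd(38)
odd(38) = even(37)
even(37) = odd(36)
odd(36) = even(35)
even(35) = odd(34)
odd(34) = even(33)
even(33) = odd(32)
odd(32) = even(31)
even(31) = odd(30)
odd(30) = even(29)
even(29) = odd(28)
odd(28) = even(27)
even(27) = odd(26)
odd(26) = even(25)
even(25) = odd(24)
odd(24) = even(23)
even(23) = odd(22)
odd(22) = even(21)
even(21) = odd(20)
odd(20) = even(19)
even(19) = odd(18)
odd(18) = even(17)
even(17) = odd(16)
odd(16) = even(15)
even(15) = odd(14)
odd(14) = even(13)
even(13) = odd(12)
odd(12) = even(11)
even(11) = odd(10)
odd(10) = even(9)
even(9) = odd(8)
odd(8) = even(7)
even(7) = odd(6)
odd(6) = even(5)
even(5) = odd(4)
odd(4) = even(3)
even(3) = odd(2)
odd(2) = even(1)
even(1) = odd(0)
odd(0) = 0  (base case)
Result: 0

0


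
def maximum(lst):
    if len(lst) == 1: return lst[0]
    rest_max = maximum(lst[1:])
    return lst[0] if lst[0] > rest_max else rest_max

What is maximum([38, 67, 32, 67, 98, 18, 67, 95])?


maximum([38, 67, 32, 67, 98, 18, 67, 95]): compare 38 with maximum([67, 32, 67, 98, 18, 67, 95])
maximum([67, 32, 67, 98, 18, 67, 95]): compare 67 with maximum([32, 67, 98, 18, 67, 95])
maximum([32, 67, 98, 18, 67, 95]): compare 32 with maximum([67, 98, 18, 67, 95])
maximum([67, 98, 18, 67, 95]): compare 67 with maximum([98, 18, 67, 95])
maximum([98, 18, 67, 95]): compare 98 with maximum([18, 67, 95])
maximum([18, 67, 95]): compare 18 with maximum([67, 95])
maximum([67, 95]): compare 67 with maximum([95])
maximum([95]) = 95  (base case)
Compare 67 with 95 -> 95
Compare 18 with 95 -> 95
Compare 98 with 95 -> 98
Compare 67 with 98 -> 98
Compare 32 with 98 -> 98
Compare 67 with 98 -> 98
Compare 38 with 98 -> 98

98


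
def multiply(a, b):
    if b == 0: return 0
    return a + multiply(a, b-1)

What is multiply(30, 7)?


multiply(30, 7) = 30 + multiply(30, 6)
multiply(30, 6) = 30 + multiply(30, 5)
multiply(30, 5) = 30 + multiply(30, 4)
multiply(30, 4) = 30 + multiply(30, 3)
multiply(30, 3) = 30 + multiply(30, 2)
multiply(30, 2) = 30 + multiply(30, 1)
multiply(30, 1) = 30 + multiply(30, 0)
multiply(30, 0) = 0  (base case)
Total: 30 + 30 + 30 + 30 + 30 + 30 + 30 + 0 = 210

210


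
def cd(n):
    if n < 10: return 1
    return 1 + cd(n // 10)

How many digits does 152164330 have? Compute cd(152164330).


cd(152164330) = 1 + cd(15216433)
cd(15216433) = 1 + cd(1521643)
cd(1521643) = 1 + cd(152164)
cd(152164) = 1 + cd(15216)
cd(15216) = 1 + cd(1521)
cd(1521) = 1 + cd(152)
cd(152) = 1 + cd(15)
cd(15) = 1 + cd(1)
cd(1) = 1  (base case: 1 < 10)
Unwinding: 1 + 1 + 1 + 1 + 1 + 1 + 1 + 1 + 1 = 9

9


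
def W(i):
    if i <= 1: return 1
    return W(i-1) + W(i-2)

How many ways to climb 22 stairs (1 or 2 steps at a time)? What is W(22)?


Building up from base cases:
W(0) = 1
W(1) = 1
W(2) = W(1) + W(0) = 1 + 1 = 2
W(3) = W(2) + W(1) = 2 + 1 = 3
W(4) = W(3) + W(2) = 3 + 2 = 5
W(5) = W(4) + W(3) = 5 + 3 = 8
W(6) = W(5) + W(4) = 8 + 5 = 13
W(7) = W(6) + W(5) = 13 + 8 = 21
W(8) = W(7) + W(6) = 21 + 13 = 34
W(9) = W(8) + W(7) = 34 + 21 = 55
W(10) = W(9) + W(8) = 55 + 34 = 89
W(11) = W(10) + W(9) = 89 + 55 = 144
W(12) = W(11) + W(10) = 144 + 89 = 233
W(13) = W(12) + W(11) = 233 + 144 = 377
W(14) = W(13) + W(12) = 377 + 233 = 610
W(15) = W(14) + W(13) = 610 + 377 = 987
W(16) = W(15) + W(14) = 987 + 610 = 1597
W(17) = W(16) + W(15) = 1597 + 987 = 2584
W(18) = W(17) + W(16) = 2584 + 1597 = 4181
W(19) = W(18) + W(17) = 4181 + 2584 = 6765
W(20) = W(19) + W(18) = 6765 + 4181 = 10946
W(21) = W(20) + W(19) = 10946 + 6765 = 17711
W(22) = W(21) + W(20) = 17711 + 10946 = 28657

28657


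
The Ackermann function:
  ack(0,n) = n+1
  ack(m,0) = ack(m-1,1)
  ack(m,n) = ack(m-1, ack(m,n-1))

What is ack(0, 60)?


ack(0, 60) = 61
Result: ack(0, 60) = 61

61


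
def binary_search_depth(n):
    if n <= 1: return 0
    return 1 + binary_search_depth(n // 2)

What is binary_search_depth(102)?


102 / 2 = 51
51 / 2 = 25
25 / 2 = 12
12 / 2 = 6
6 / 2 = 3
3 / 2 = 1
Reached 1 after 6 halvings

6


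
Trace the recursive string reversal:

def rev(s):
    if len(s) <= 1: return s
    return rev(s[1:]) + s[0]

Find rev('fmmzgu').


rev('fmmzgu') = rev('mmzgu') + 'f'
rev('mmzgu') = rev('mzgu') + 'm'
rev('mzgu') = rev('zgu') + 'm'
rev('zgu') = rev('gu') + 'z'
rev('gu') = rev('u') + 'g'
rev('u') = 'u'  (base case)
Concatenating: 'u' + 'g' + 'z' + 'm' + 'm' + 'f' = 'ugzmmf'

ugzmmf


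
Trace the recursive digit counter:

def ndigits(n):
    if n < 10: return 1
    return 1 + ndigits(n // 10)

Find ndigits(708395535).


ndigits(708395535) = 1 + ndigits(70839553)
ndigits(70839553) = 1 + ndigits(7083955)
ndigits(7083955) = 1 + ndigits(708395)
ndigits(708395) = 1 + ndigits(70839)
ndigits(70839) = 1 + ndigits(7083)
ndigits(7083) = 1 + ndigits(708)
ndigits(708) = 1 + ndigits(70)
ndigits(70) = 1 + ndigits(7)
ndigits(7) = 1  (base case: 7 < 10)
Unwinding: 1 + 1 + 1 + 1 + 1 + 1 + 1 + 1 + 1 = 9

9


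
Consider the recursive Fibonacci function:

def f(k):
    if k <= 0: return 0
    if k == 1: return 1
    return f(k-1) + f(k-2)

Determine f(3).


Computing f(3) bottom-up:
f(0) = 0
f(1) = 1
f(2) = f(1) + f(0) = 1 + 0 = 1
f(3) = f(2) + f(1) = 1 + 1 = 2

2


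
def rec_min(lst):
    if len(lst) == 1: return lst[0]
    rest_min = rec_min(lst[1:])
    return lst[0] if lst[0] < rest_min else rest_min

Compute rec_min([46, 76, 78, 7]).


rec_min([46, 76, 78, 7]): compare 46 with rec_min([76, 78, 7])
rec_min([76, 78, 7]): compare 76 with rec_min([78, 7])
rec_min([78, 7]): compare 78 with rec_min([7])
rec_min([7]) = 7  (base case)
Compare 78 with 7 -> 7
Compare 76 with 7 -> 7
Compare 46 with 7 -> 7

7


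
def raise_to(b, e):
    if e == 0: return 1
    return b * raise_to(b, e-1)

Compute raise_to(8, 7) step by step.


raise_to(8, 7)
= 8 * raise_to(8, 6)
= 8 * 8 * raise_to(8, 5)
= 8 * 8 * 8 * raise_to(8, 4)
= 8 * 8 * 8 * 8 * raise_to(8, 3)
= 8 * 8 * 8 * 8 * 8 * raise_to(8, 2)
= 8 * 8 * 8 * 8 * 8 * 8 * raise_to(8, 1)
= 8 * 8 * 8 * 8 * 8 * 8 * 8 * raise_to(8, 0)
= 8 * 8 * 8 * 8 * 8 * 8 * 8 * 1
= 2097152

2097152


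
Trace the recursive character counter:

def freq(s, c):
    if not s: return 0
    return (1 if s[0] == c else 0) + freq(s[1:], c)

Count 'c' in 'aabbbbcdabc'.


s[0]='a' != 'c' -> 0
s[0]='a' != 'c' -> 0
s[0]='b' != 'c' -> 0
s[0]='b' != 'c' -> 0
s[0]='b' != 'c' -> 0
s[0]='b' != 'c' -> 0
s[0]='c' == 'c' -> 1
s[0]='d' != 'c' -> 0
s[0]='a' != 'c' -> 0
s[0]='b' != 'c' -> 0
s[0]='c' == 'c' -> 1
Sum: 0 + 0 + 0 + 0 + 0 + 0 + 1 + 0 + 0 + 0 + 1 = 2

2


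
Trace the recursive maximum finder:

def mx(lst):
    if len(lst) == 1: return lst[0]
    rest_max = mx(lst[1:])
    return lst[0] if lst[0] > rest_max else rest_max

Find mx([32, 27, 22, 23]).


mx([32, 27, 22, 23]): compare 32 with mx([27, 22, 23])
mx([27, 22, 23]): compare 27 with mx([22, 23])
mx([22, 23]): compare 22 with mx([23])
mx([23]) = 23  (base case)
Compare 22 with 23 -> 23
Compare 27 with 23 -> 27
Compare 32 with 27 -> 32

32


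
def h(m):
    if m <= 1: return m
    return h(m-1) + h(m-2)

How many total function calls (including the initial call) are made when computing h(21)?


Let C(n) = total calls for h(n)
C(0) = 1, C(1) = 1
C(2) = 1 + C(1) + C(0) = 1 + 1 + 1 = 3
C(3) = 1 + C(2) + C(1) = 1 + 3 + 1 = 5
C(4) = 1 + C(3) + C(2) = 1 + 5 + 3 = 9
C(5) = 1 + C(4) + C(3) = 1 + 9 + 5 = 15
C(6) = 1 + C(5) + C(4) = 1 + 15 + 9 = 25
C(7) = 1 + C(6) + C(5) = 1 + 25 + 15 = 41
C(8) = 1 + C(7) + C(6) = 1 + 41 + 25 = 67
C(9) = 1 + C(8) + C(7) = 1 + 67 + 41 = 109
C(10) = 1 + C(9) + C(8) = 1 + 109 + 67 = 177
C(11) = 1 + C(10) + C(9) = 1 + 177 + 109 = 287
C(12) = 1 + C(11) + C(10) = 1 + 287 + 177 = 465
C(13) = 1 + C(12) + C(11) = 1 + 465 + 287 = 753
C(14) = 1 + C(13) + C(12) = 1 + 753 + 465 = 1219
C(15) = 1 + C(14) + C(13) = 1 + 1219 + 753 = 1973
C(16) = 1 + C(15) + C(14) = 1 + 1973 + 1219 = 3193
C(17) = 1 + C(16) + C(15) = 1 + 3193 + 1973 = 5167
C(18) = 1 + C(17) + C(16) = 1 + 5167 + 3193 = 8361
C(19) = 1 + C(18) + C(17) = 1 + 8361 + 5167 = 13529
C(20) = 1 + C(19) + C(18) = 1 + 13529 + 8361 = 21891
C(21) = 1 + C(20) + C(19) = 1 + 21891 + 13529 = 35421

35421


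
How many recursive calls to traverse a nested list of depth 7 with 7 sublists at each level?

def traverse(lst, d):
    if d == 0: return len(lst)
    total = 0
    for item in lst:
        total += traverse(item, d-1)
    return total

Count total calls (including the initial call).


At depth 0 (root): 1 call
At depth 1: each of 1 parents calls traverse on 7 children = 7 calls
At depth 2: each of 7 parents calls traverse on 7 children = 49 calls
At depth 3: each of 49 parents calls traverse on 7 children = 343 calls
At depth 4: each of 343 parents calls traverse on 7 children = 2401 calls
At depth 5: each of 2401 parents calls traverse on 7 children = 16807 calls
At depth 6: each of 16807 parents calls traverse on 7 children = 117649 calls
At depth 7: each of 117649 parents calls traverse on 7 children = 823543 calls
Total: 1 + 7 + 49 + 343 + 2401 + 16807 + 117649 + 823543 = 960800

960800


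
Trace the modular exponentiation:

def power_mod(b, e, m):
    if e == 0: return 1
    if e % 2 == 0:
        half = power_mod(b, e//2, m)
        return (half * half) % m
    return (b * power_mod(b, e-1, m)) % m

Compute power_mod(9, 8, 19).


power_mod(9, 8, 19): e is even, compute power_mod(9, 4, 19)
  power_mod(9, 4, 19): e is even, compute power_mod(9, 2, 19)
    power_mod(9, 2, 19): e is even, compute power_mod(9, 1, 19)
      power_mod(9, 1, 19): e is odd, compute power_mod(9, 0, 19)
        power_mod(9, 0, 19) = 1
      (9 * 1) % 19 = 9
    half=9, (9*9) % 19 = 5
  half=5, (5*5) % 19 = 6
half=6, (6*6) % 19 = 17

17


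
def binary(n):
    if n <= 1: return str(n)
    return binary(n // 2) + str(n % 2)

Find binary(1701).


binary(1701) = binary(850) + '1'
binary(850) = binary(425) + '0'
binary(425) = binary(212) + '1'
binary(212) = binary(106) + '0'
binary(106) = binary(53) + '0'
binary(53) = binary(26) + '1'
binary(26) = binary(13) + '0'
binary(13) = binary(6) + '1'
binary(6) = binary(3) + '0'
binary(3) = binary(1) + '1'
binary(1) = '1'  (base case)
Concatenating: '1' + '1' + '0' + '1' + '0' + '1' + '0' + '0' + '1' + '0' + '1' = '11010100101'

11010100101


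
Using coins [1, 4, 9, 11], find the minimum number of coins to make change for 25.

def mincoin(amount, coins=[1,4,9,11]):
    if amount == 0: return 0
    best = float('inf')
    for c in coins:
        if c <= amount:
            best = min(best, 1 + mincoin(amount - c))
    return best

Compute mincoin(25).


Building up with DP:
mincoin(0) = 0
mincoin(1) = min(1+mincoin(0)=1+0=1) = 1
mincoin(2) = min(1+mincoin(1)=1+1=2) = 2
mincoin(3) = min(1+mincoin(2)=1+2=3) = 3
mincoin(4) = min(1+mincoin(3)=1+3=4, 1+mincoin(0)=1+0=1) = 1
mincoin(5) = min(1+mincoin(4)=1+1=2, 1+mincoin(1)=1+1=2) = 2
mincoin(6) = min(1+mincoin(5)=1+2=3, 1+mincoin(2)=1+2=3) = 3
mincoin(7) = min(1+mincoin(6)=1+3=4, 1+mincoin(3)=1+3=4) = 4
mincoin(8) = min(1+mincoin(7)=1+4=5, 1+mincoin(4)=1+1=2) = 2
mincoin(9) = min(1+mincoin(8)=1+2=3, 1+mincoin(5)=1+2=3, 1+mincoin(0)=1+0=1) = 1
mincoin(10) = min(1+mincoin(9)=1+1=2, 1+mincoin(6)=1+3=4, 1+mincoin(1)=1+1=2) = 2
mincoin(11) = min(1+mincoin(10)=1+2=3, 1+mincoin(7)=1+4=5, 1+mincoin(2)=1+2=3, 1+mincoin(0)=1+0=1) = 1
mincoin(12) = min(1+mincoin(11)=1+1=2, 1+mincoin(8)=1+2=3, 1+mincoin(3)=1+3=4, 1+mincoin(1)=1+1=2) = 2
mincoin(13) = min(1+mincoin(12)=1+2=3, 1+mincoin(9)=1+1=2, 1+mincoin(4)=1+1=2, 1+mincoin(2)=1+2=3) = 2
mincoin(14) = min(1+mincoin(13)=1+2=3, 1+mincoin(10)=1+2=3, 1+mincoin(5)=1+2=3, 1+mincoin(3)=1+3=4) = 3
mincoin(15) = min(1+mincoin(14)=1+3=4, 1+mincoin(11)=1+1=2, 1+mincoin(6)=1+3=4, 1+mincoin(4)=1+1=2) = 2
mincoin(16) = min(1+mincoin(15)=1+2=3, 1+mincoin(12)=1+2=3, 1+mincoin(7)=1+4=5, 1+mincoin(5)=1+2=3) = 3
mincoin(17) = min(1+mincoin(16)=1+3=4, 1+mincoin(13)=1+2=3, 1+mincoin(8)=1+2=3, 1+mincoin(6)=1+3=4) = 3
mincoin(18) = min(1+mincoin(17)=1+3=4, 1+mincoin(14)=1+3=4, 1+mincoin(9)=1+1=2, 1+mincoin(7)=1+4=5) = 2
mincoin(19) = min(1+mincoin(18)=1+2=3, 1+mincoin(15)=1+2=3, 1+mincoin(10)=1+2=3, 1+mincoin(8)=1+2=3) = 3
mincoin(20) = min(1+mincoin(19)=1+3=4, 1+mincoin(16)=1+3=4, 1+mincoin(11)=1+1=2, 1+mincoin(9)=1+1=2) = 2
mincoin(21) = min(1+mincoin(20)=1+2=3, 1+mincoin(17)=1+3=4, 1+mincoin(12)=1+2=3, 1+mincoin(10)=1+2=3) = 3
mincoin(22) = min(1+mincoin(21)=1+3=4, 1+mincoin(18)=1+2=3, 1+mincoin(13)=1+2=3, 1+mincoin(11)=1+1=2) = 2
mincoin(23) = min(1+mincoin(22)=1+2=3, 1+mincoin(19)=1+3=4, 1+mincoin(14)=1+3=4, 1+mincoin(12)=1+2=3) = 3
mincoin(24) = min(1+mincoin(23)=1+3=4, 1+mincoin(20)=1+2=3, 1+mincoin(15)=1+2=3, 1+mincoin(13)=1+2=3) = 3
mincoin(25) = min(1+mincoin(24)=1+3=4, 1+mincoin(21)=1+3=4, 1+mincoin(16)=1+3=4, 1+mincoin(14)=1+3=4) = 4

4


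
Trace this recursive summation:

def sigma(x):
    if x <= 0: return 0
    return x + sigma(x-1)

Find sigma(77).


sigma(77)
= 77 + 76 + 75 + 74 + 73 + 72 + 71 + 70 + 69 + 68 + 67 + 66 + 65 + 64 + 63 + 62 + 61 + 60 + 59 + 58 + 57 + 56 + 55 + 54 + 53 + 52 + 51 + 50 + 49 + 48 + 47 + 46 + 45 + 44 + 43 + 42 + 41 + 40 + 39 + 38 + 37 + 36 + 35 + 34 + 33 + 32 + 31 + 30 + 29 + 28 + 27 + 26 + 25 + 24 + 23 + 22 + 21 + 20 + 19 + 18 + 17 + 16 + 15 + 14 + 13 + 12 + 11 + 10 + 9 + 8 + 7 + 6 + 5 + 4 + 3 + 2 + 1 + sigma(0)
= 77 + 76 + 75 + 74 + 73 + 72 + 71 + 70 + 69 + 68 + 67 + 66 + 65 + 64 + 63 + 62 + 61 + 60 + 59 + 58 + 57 + 56 + 55 + 54 + 53 + 52 + 51 + 50 + 49 + 48 + 47 + 46 + 45 + 44 + 43 + 42 + 41 + 40 + 39 + 38 + 37 + 36 + 35 + 34 + 33 + 32 + 31 + 30 + 29 + 28 + 27 + 26 + 25 + 24 + 23 + 22 + 21 + 20 + 19 + 18 + 17 + 16 + 15 + 14 + 13 + 12 + 11 + 10 + 9 + 8 + 7 + 6 + 5 + 4 + 3 + 2 + 1 + 0
= 3003

3003


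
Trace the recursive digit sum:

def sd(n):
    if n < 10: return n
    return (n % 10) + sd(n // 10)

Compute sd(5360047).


sd(5360047) = 7 + sd(536004)
sd(536004) = 4 + sd(53600)
sd(53600) = 0 + sd(5360)
sd(5360) = 0 + sd(536)
sd(536) = 6 + sd(53)
sd(53) = 3 + sd(5)
sd(5) = 5  (base case)
Total: 7 + 4 + 0 + 0 + 6 + 3 + 5 = 25

25


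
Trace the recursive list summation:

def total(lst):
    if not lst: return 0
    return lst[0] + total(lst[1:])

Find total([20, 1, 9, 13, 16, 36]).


total([20, 1, 9, 13, 16, 36]) = 20 + total([1, 9, 13, 16, 36])
total([1, 9, 13, 16, 36]) = 1 + total([9, 13, 16, 36])
total([9, 13, 16, 36]) = 9 + total([13, 16, 36])
total([13, 16, 36]) = 13 + total([16, 36])
total([16, 36]) = 16 + total([36])
total([36]) = 36 + total([])
total([]) = 0  (base case)
Total: 20 + 1 + 9 + 13 + 16 + 36 + 0 = 95

95


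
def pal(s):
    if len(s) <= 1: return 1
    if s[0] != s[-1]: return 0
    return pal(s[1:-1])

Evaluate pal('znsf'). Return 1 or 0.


pal('znsf'): s[0]='z' != s[-1]='f' -> return 0
Result: 0 (not a palindrome)

0


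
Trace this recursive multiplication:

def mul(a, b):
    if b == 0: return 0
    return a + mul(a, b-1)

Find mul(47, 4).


mul(47, 4) = 47 + mul(47, 3)
mul(47, 3) = 47 + mul(47, 2)
mul(47, 2) = 47 + mul(47, 1)
mul(47, 1) = 47 + mul(47, 0)
mul(47, 0) = 0  (base case)
Total: 47 + 47 + 47 + 47 + 0 = 188

188


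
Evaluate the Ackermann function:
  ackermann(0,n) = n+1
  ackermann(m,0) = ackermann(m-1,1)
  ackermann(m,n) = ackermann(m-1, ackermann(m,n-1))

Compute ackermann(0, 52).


ackermann(0, 52) = 53
Result: ackermann(0, 52) = 53

53


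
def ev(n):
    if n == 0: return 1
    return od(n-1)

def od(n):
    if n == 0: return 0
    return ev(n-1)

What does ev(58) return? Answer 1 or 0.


ev(58) = od(57)
od(57) = ev(56)
ev(56) = od(55)
od(55) = ev(54)
ev(54) = od(53)
od(53) = ev(52)
ev(52) = od(51)
od(51) = ev(50)
ev(50) = od(49)
od(49) = ev(48)
ev(48) = od(47)
od(47) = ev(46)
ev(46) = od(45)
od(45) = ev(44)
ev(44) = od(43)
od(43) = ev(42)
ev(42) = od(41)
od(41) = ev(40)
ev(40) = od(39)
od(39) = ev(38)
ev(38) = od(37)
od(37) = ev(36)
ev(36) = od(35)
od(35) = ev(34)
ev(34) = od(33)
od(33) = ev(32)
ev(32) = od(31)
od(31) = ev(30)
ev(30) = od(29)
od(29) = ev(28)
ev(28) = od(27)
od(27) = ev(26)
ev(26) = od(25)
od(25) = ev(24)
ev(24) = od(23)
od(23) = ev(22)
ev(22) = od(21)
od(21) = ev(20)
ev(20) = od(19)
od(19) = ev(18)
ev(18) = od(17)
od(17) = ev(16)
ev(16) = od(15)
od(15) = ev(14)
ev(14) = od(13)
od(13) = ev(12)
ev(12) = od(11)
od(11) = ev(10)
ev(10) = od(9)
od(9) = ev(8)
ev(8) = od(7)
od(7) = ev(6)
ev(6) = od(5)
od(5) = ev(4)
ev(4) = od(3)
od(3) = ev(2)
ev(2) = od(1)
od(1) = ev(0)
ev(0) = 1  (base case)
Result: 1

1


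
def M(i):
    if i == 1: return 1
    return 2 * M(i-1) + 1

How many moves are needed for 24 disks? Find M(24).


M(24) = 2 * M(23) + 1
M(23) = 2 * M(22) + 1
M(22) = 2 * M(21) + 1
M(21) = 2 * M(20) + 1
M(20) = 2 * M(19) + 1
M(19) = 2 * M(18) + 1
M(18) = 2 * M(17) + 1
M(17) = 2 * M(16) + 1
M(16) = 2 * M(15) + 1
M(15) = 2 * M(14) + 1
M(14) = 2 * M(13) + 1
M(13) = 2 * M(12) + 1
M(12) = 2 * M(11) + 1
M(11) = 2 * M(10) + 1
M(10) = 2 * M(9) + 1
M(9) = 2 * M(8) + 1
M(8) = 2 * M(7) + 1
M(7) = 2 * M(6) + 1
M(6) = 2 * M(5) + 1
M(5) = 2 * M(4) + 1
M(4) = 2 * M(3) + 1
M(3) = 2 * M(2) + 1
M(2) = 2 * M(1) + 1
M(1) = 1  (base case)
M(2) = 2 * 1 + 1 = 3
M(3) = 2 * 3 + 1 = 7
M(4) = 2 * 7 + 1 = 15
M(5) = 2 * 15 + 1 = 31
M(6) = 2 * 31 + 1 = 63
M(7) = 2 * 63 + 1 = 127
M(8) = 2 * 127 + 1 = 255
M(9) = 2 * 255 + 1 = 511
M(10) = 2 * 511 + 1 = 1023
M(11) = 2 * 1023 + 1 = 2047
M(12) = 2 * 2047 + 1 = 4095
M(13) = 2 * 4095 + 1 = 8191
M(14) = 2 * 8191 + 1 = 16383
M(15) = 2 * 16383 + 1 = 32767
M(16) = 2 * 32767 + 1 = 65535
M(17) = 2 * 65535 + 1 = 131071
M(18) = 2 * 131071 + 1 = 262143
M(19) = 2 * 262143 + 1 = 524287
M(20) = 2 * 524287 + 1 = 1048575
M(21) = 2 * 1048575 + 1 = 2097151
M(22) = 2 * 2097151 + 1 = 4194303
M(23) = 2 * 4194303 + 1 = 8388607
M(24) = 2 * 8388607 + 1 = 16777215

16777215


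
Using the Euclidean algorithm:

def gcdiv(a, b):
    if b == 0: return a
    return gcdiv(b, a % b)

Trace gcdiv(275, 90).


gcdiv(275, 90) = gcdiv(90, 5)
gcdiv(90, 5) = gcdiv(5, 0)
gcdiv(5, 0) = 5  (base case)

5


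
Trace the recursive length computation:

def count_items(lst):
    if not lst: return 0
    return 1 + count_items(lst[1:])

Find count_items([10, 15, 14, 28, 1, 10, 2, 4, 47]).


count_items([10, 15, 14, 28, 1, 10, 2, 4, 47]) = 1 + count_items([15, 14, 28, 1, 10, 2, 4, 47])
count_items([15, 14, 28, 1, 10, 2, 4, 47]) = 1 + count_items([14, 28, 1, 10, 2, 4, 47])
count_items([14, 28, 1, 10, 2, 4, 47]) = 1 + count_items([28, 1, 10, 2, 4, 47])
count_items([28, 1, 10, 2, 4, 47]) = 1 + count_items([1, 10, 2, 4, 47])
count_items([1, 10, 2, 4, 47]) = 1 + count_items([10, 2, 4, 47])
count_items([10, 2, 4, 47]) = 1 + count_items([2, 4, 47])
count_items([2, 4, 47]) = 1 + count_items([4, 47])
count_items([4, 47]) = 1 + count_items([47])
count_items([47]) = 1 + count_items([])
count_items([]) = 0  (base case)
Unwinding: 1 + 1 + 1 + 1 + 1 + 1 + 1 + 1 + 1 + 0 = 9

9


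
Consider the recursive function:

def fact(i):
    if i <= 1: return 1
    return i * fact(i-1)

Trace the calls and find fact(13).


fact(13)
= 13 * fact(12)
= 13 * 12 * fact(11)
= 13 * 12 * 11 * fact(10)
= 13 * 12 * 11 * 10 * fact(9)
= 13 * 12 * 11 * 10 * 9 * fact(8)
= 13 * 12 * 11 * 10 * 9 * 8 * fact(7)
= 13 * 12 * 11 * 10 * 9 * 8 * 7 * fact(6)
= 13 * 12 * 11 * 10 * 9 * 8 * 7 * 6 * fact(5)
= 13 * 12 * 11 * 10 * 9 * 8 * 7 * 6 * 5 * fact(4)
= 13 * 12 * 11 * 10 * 9 * 8 * 7 * 6 * 5 * 4 * fact(3)
= 13 * 12 * 11 * 10 * 9 * 8 * 7 * 6 * 5 * 4 * 3 * fact(2)
= 13 * 12 * 11 * 10 * 9 * 8 * 7 * 6 * 5 * 4 * 3 * 2 * fact(1)
= 13 * 12 * 11 * 10 * 9 * 8 * 7 * 6 * 5 * 4 * 3 * 2 * 1
= 6227020800

6227020800


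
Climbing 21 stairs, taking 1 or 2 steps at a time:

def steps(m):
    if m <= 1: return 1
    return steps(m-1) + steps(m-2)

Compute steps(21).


Building up from base cases:
steps(0) = 1
steps(1) = 1
steps(2) = steps(1) + steps(0) = 1 + 1 = 2
steps(3) = steps(2) + steps(1) = 2 + 1 = 3
steps(4) = steps(3) + steps(2) = 3 + 2 = 5
steps(5) = steps(4) + steps(3) = 5 + 3 = 8
steps(6) = steps(5) + steps(4) = 8 + 5 = 13
steps(7) = steps(6) + steps(5) = 13 + 8 = 21
steps(8) = steps(7) + steps(6) = 21 + 13 = 34
steps(9) = steps(8) + steps(7) = 34 + 21 = 55
steps(10) = steps(9) + steps(8) = 55 + 34 = 89
steps(11) = steps(10) + steps(9) = 89 + 55 = 144
steps(12) = steps(11) + steps(10) = 144 + 89 = 233
steps(13) = steps(12) + steps(11) = 233 + 144 = 377
steps(14) = steps(13) + steps(12) = 377 + 233 = 610
steps(15) = steps(14) + steps(13) = 610 + 377 = 987
steps(16) = steps(15) + steps(14) = 987 + 610 = 1597
steps(17) = steps(16) + steps(15) = 1597 + 987 = 2584
steps(18) = steps(17) + steps(16) = 2584 + 1597 = 4181
steps(19) = steps(18) + steps(17) = 4181 + 2584 = 6765
steps(20) = steps(19) + steps(18) = 6765 + 4181 = 10946
steps(21) = steps(20) + steps(19) = 10946 + 6765 = 17711

17711


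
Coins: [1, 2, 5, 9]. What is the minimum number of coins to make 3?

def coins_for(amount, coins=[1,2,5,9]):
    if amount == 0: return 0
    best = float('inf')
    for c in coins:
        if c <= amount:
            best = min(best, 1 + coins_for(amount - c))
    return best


Building up with DP:
coins_for(0) = 0
coins_for(1) = min(1+coins_for(0)=1+0=1) = 1
coins_for(2) = min(1+coins_for(1)=1+1=2, 1+coins_for(0)=1+0=1) = 1
coins_for(3) = min(1+coins_for(2)=1+1=2, 1+coins_for(1)=1+1=2) = 2

2


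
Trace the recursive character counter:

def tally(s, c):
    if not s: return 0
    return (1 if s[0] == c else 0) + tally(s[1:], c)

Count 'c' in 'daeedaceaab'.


s[0]='d' != 'c' -> 0
s[0]='a' != 'c' -> 0
s[0]='e' != 'c' -> 0
s[0]='e' != 'c' -> 0
s[0]='d' != 'c' -> 0
s[0]='a' != 'c' -> 0
s[0]='c' == 'c' -> 1
s[0]='e' != 'c' -> 0
s[0]='a' != 'c' -> 0
s[0]='a' != 'c' -> 0
s[0]='b' != 'c' -> 0
Sum: 0 + 0 + 0 + 0 + 0 + 0 + 1 + 0 + 0 + 0 + 0 = 1

1


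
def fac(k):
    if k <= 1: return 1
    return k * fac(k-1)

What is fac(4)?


fac(4)
= 4 * fac(3)
= 4 * 3 * fac(2)
= 4 * 3 * 2 * fac(1)
= 4 * 3 * 2 * 1
= 24

24


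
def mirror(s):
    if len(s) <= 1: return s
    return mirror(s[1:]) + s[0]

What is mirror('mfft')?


mirror('mfft') = mirror('fft') + 'm'
mirror('fft') = mirror('ft') + 'f'
mirror('ft') = mirror('t') + 'f'
mirror('t') = 't'  (base case)
Concatenating: 't' + 'f' + 'f' + 'm' = 'tffm'

tffm


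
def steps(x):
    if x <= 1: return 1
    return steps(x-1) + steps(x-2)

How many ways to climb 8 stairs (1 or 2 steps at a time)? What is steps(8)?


Building up from base cases:
steps(0) = 1
steps(1) = 1
steps(2) = steps(1) + steps(0) = 1 + 1 = 2
steps(3) = steps(2) + steps(1) = 2 + 1 = 3
steps(4) = steps(3) + steps(2) = 3 + 2 = 5
steps(5) = steps(4) + steps(3) = 5 + 3 = 8
steps(6) = steps(5) + steps(4) = 8 + 5 = 13
steps(7) = steps(6) + steps(5) = 13 + 8 = 21
steps(8) = steps(7) + steps(6) = 21 + 13 = 34

34


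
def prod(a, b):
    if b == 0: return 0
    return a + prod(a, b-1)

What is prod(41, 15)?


prod(41, 15) = 41 + prod(41, 14)
prod(41, 14) = 41 + prod(41, 13)
prod(41, 13) = 41 + prod(41, 12)
prod(41, 12) = 41 + prod(41, 11)
prod(41, 11) = 41 + prod(41, 10)
prod(41, 10) = 41 + prod(41, 9)
prod(41, 9) = 41 + prod(41, 8)
prod(41, 8) = 41 + prod(41, 7)
prod(41, 7) = 41 + prod(41, 6)
prod(41, 6) = 41 + prod(41, 5)
prod(41, 5) = 41 + prod(41, 4)
prod(41, 4) = 41 + prod(41, 3)
prod(41, 3) = 41 + prod(41, 2)
prod(41, 2) = 41 + prod(41, 1)
prod(41, 1) = 41 + prod(41, 0)
prod(41, 0) = 0  (base case)
Total: 41 + 41 + 41 + 41 + 41 + 41 + 41 + 41 + 41 + 41 + 41 + 41 + 41 + 41 + 41 + 0 = 615

615


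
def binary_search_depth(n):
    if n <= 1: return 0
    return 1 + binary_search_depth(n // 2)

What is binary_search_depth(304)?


304 / 2 = 152
152 / 2 = 76
76 / 2 = 38
38 / 2 = 19
19 / 2 = 9
9 / 2 = 4
4 / 2 = 2
2 / 2 = 1
Reached 1 after 8 halvings

8


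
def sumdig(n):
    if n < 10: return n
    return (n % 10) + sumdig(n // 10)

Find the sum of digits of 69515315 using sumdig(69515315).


sumdig(69515315) = 5 + sumdig(6951531)
sumdig(6951531) = 1 + sumdig(695153)
sumdig(695153) = 3 + sumdig(69515)
sumdig(69515) = 5 + sumdig(6951)
sumdig(6951) = 1 + sumdig(695)
sumdig(695) = 5 + sumdig(69)
sumdig(69) = 9 + sumdig(6)
sumdig(6) = 6  (base case)
Total: 5 + 1 + 3 + 5 + 1 + 5 + 9 + 6 = 35

35


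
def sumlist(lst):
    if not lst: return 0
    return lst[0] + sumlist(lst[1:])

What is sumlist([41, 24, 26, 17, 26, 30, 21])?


sumlist([41, 24, 26, 17, 26, 30, 21]) = 41 + sumlist([24, 26, 17, 26, 30, 21])
sumlist([24, 26, 17, 26, 30, 21]) = 24 + sumlist([26, 17, 26, 30, 21])
sumlist([26, 17, 26, 30, 21]) = 26 + sumlist([17, 26, 30, 21])
sumlist([17, 26, 30, 21]) = 17 + sumlist([26, 30, 21])
sumlist([26, 30, 21]) = 26 + sumlist([30, 21])
sumlist([30, 21]) = 30 + sumlist([21])
sumlist([21]) = 21 + sumlist([])
sumlist([]) = 0  (base case)
Total: 41 + 24 + 26 + 17 + 26 + 30 + 21 + 0 = 185

185


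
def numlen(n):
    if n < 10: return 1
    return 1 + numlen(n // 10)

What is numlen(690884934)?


numlen(690884934) = 1 + numlen(69088493)
numlen(69088493) = 1 + numlen(6908849)
numlen(6908849) = 1 + numlen(690884)
numlen(690884) = 1 + numlen(69088)
numlen(69088) = 1 + numlen(6908)
numlen(6908) = 1 + numlen(690)
numlen(690) = 1 + numlen(69)
numlen(69) = 1 + numlen(6)
numlen(6) = 1  (base case: 6 < 10)
Unwinding: 1 + 1 + 1 + 1 + 1 + 1 + 1 + 1 + 1 = 9

9


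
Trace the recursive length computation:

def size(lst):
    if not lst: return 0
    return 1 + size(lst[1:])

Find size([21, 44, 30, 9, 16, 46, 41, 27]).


size([21, 44, 30, 9, 16, 46, 41, 27]) = 1 + size([44, 30, 9, 16, 46, 41, 27])
size([44, 30, 9, 16, 46, 41, 27]) = 1 + size([30, 9, 16, 46, 41, 27])
size([30, 9, 16, 46, 41, 27]) = 1 + size([9, 16, 46, 41, 27])
size([9, 16, 46, 41, 27]) = 1 + size([16, 46, 41, 27])
size([16, 46, 41, 27]) = 1 + size([46, 41, 27])
size([46, 41, 27]) = 1 + size([41, 27])
size([41, 27]) = 1 + size([27])
size([27]) = 1 + size([])
size([]) = 0  (base case)
Unwinding: 1 + 1 + 1 + 1 + 1 + 1 + 1 + 1 + 0 = 8

8


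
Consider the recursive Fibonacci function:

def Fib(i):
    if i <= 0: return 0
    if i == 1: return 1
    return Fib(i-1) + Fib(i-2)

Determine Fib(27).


Computing Fib(27) bottom-up:
Fib(0) = 0
Fib(1) = 1
Fib(2) = Fib(1) + Fib(0) = 1 + 0 = 1
Fib(3) = Fib(2) + Fib(1) = 1 + 1 = 2
Fib(4) = Fib(3) + Fib(2) = 2 + 1 = 3
Fib(5) = Fib(4) + Fib(3) = 3 + 2 = 5
Fib(6) = Fib(5) + Fib(4) = 5 + 3 = 8
Fib(7) = Fib(6) + Fib(5) = 8 + 5 = 13
Fib(8) = Fib(7) + Fib(6) = 13 + 8 = 21
Fib(9) = Fib(8) + Fib(7) = 21 + 13 = 34
Fib(10) = Fib(9) + Fib(8) = 34 + 21 = 55
Fib(11) = Fib(10) + Fib(9) = 55 + 34 = 89
Fib(12) = Fib(11) + Fib(10) = 89 + 55 = 144
Fib(13) = Fib(12) + Fib(11) = 144 + 89 = 233
Fib(14) = Fib(13) + Fib(12) = 233 + 144 = 377
Fib(15) = Fib(14) + Fib(13) = 377 + 233 = 610
Fib(16) = Fib(15) + Fib(14) = 610 + 377 = 987
Fib(17) = Fib(16) + Fib(15) = 987 + 610 = 1597
Fib(18) = Fib(17) + Fib(16) = 1597 + 987 = 2584
Fib(19) = Fib(18) + Fib(17) = 2584 + 1597 = 4181
Fib(20) = Fib(19) + Fib(18) = 4181 + 2584 = 6765
Fib(21) = Fib(20) + Fib(19) = 6765 + 4181 = 10946
Fib(22) = Fib(21) + Fib(20) = 10946 + 6765 = 17711
Fib(23) = Fib(22) + Fib(21) = 17711 + 10946 = 28657
Fib(24) = Fib(23) + Fib(22) = 28657 + 17711 = 46368
Fib(25) = Fib(24) + Fib(23) = 46368 + 28657 = 75025
Fib(26) = Fib(25) + Fib(24) = 75025 + 46368 = 121393
Fib(27) = Fib(26) + Fib(25) = 121393 + 75025 = 196418

196418


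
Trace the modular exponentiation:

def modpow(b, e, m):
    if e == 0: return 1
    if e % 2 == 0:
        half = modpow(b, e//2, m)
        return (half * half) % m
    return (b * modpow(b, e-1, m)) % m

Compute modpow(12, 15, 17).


modpow(12, 15, 17): e is odd, compute modpow(12, 14, 17)
  modpow(12, 14, 17): e is even, compute modpow(12, 7, 17)
    modpow(12, 7, 17): e is odd, compute modpow(12, 6, 17)
      modpow(12, 6, 17): e is even, compute modpow(12, 3, 17)
        modpow(12, 3, 17): e is odd, compute modpow(12, 2, 17)
          modpow(12, 2, 17): e is even, compute modpow(12, 1, 17)
          modpow(12, 1, 17): e is odd, compute modpow(12, 0, 17)
          modpow(12, 0, 17) = 1
          (12 * 1) % 17 = 12
          half=12, (12*12) % 17 = 8
        (12 * 8) % 17 = 11
      half=11, (11*11) % 17 = 2
    (12 * 2) % 17 = 7
  half=7, (7*7) % 17 = 15
(12 * 15) % 17 = 10

10


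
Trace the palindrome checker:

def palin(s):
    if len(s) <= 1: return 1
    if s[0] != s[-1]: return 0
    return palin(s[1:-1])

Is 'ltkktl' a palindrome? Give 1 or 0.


palin('ltkktl'): s[0]='l' == s[-1]='l' -> check palin('tkkt')
palin('tkkt'): s[0]='t' == s[-1]='t' -> check palin('kk')
palin('kk'): s[0]='k' == s[-1]='k' -> check palin('')
palin(''): len <= 1 -> return 1  (base case)
Result: 1 (palindrome)

1


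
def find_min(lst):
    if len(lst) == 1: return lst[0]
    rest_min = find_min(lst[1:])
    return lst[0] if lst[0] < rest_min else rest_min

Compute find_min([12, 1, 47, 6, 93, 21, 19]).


find_min([12, 1, 47, 6, 93, 21, 19]): compare 12 with find_min([1, 47, 6, 93, 21, 19])
find_min([1, 47, 6, 93, 21, 19]): compare 1 with find_min([47, 6, 93, 21, 19])
find_min([47, 6, 93, 21, 19]): compare 47 with find_min([6, 93, 21, 19])
find_min([6, 93, 21, 19]): compare 6 with find_min([93, 21, 19])
find_min([93, 21, 19]): compare 93 with find_min([21, 19])
find_min([21, 19]): compare 21 with find_min([19])
find_min([19]) = 19  (base case)
Compare 21 with 19 -> 19
Compare 93 with 19 -> 19
Compare 6 with 19 -> 6
Compare 47 with 6 -> 6
Compare 1 with 6 -> 1
Compare 12 with 1 -> 1

1


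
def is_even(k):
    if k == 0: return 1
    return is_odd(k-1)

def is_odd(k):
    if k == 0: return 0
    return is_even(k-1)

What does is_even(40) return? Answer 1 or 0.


is_even(40) = is_odd(39)
is_odd(39) = is_even(38)
is_even(38) = is_odd(37)
is_odd(37) = is_even(36)
is_even(36) = is_odd(35)
is_odd(35) = is_even(34)
is_even(34) = is_odd(33)
is_odd(33) = is_even(32)
is_even(32) = is_odd(31)
is_odd(31) = is_even(30)
is_even(30) = is_odd(29)
is_odd(29) = is_even(28)
is_even(28) = is_odd(27)
is_odd(27) = is_even(26)
is_even(26) = is_odd(25)
is_odd(25) = is_even(24)
is_even(24) = is_odd(23)
is_odd(23) = is_even(22)
is_even(22) = is_odd(21)
is_odd(21) = is_even(20)
is_even(20) = is_odd(19)
is_odd(19) = is_even(18)
is_even(18) = is_odd(17)
is_odd(17) = is_even(16)
is_even(16) = is_odd(15)
is_odd(15) = is_even(14)
is_even(14) = is_odd(13)
is_odd(13) = is_even(12)
is_even(12) = is_odd(11)
is_odd(11) = is_even(10)
is_even(10) = is_odd(9)
is_odd(9) = is_even(8)
is_even(8) = is_odd(7)
is_odd(7) = is_even(6)
is_even(6) = is_odd(5)
is_odd(5) = is_even(4)
is_even(4) = is_odd(3)
is_odd(3) = is_even(2)
is_even(2) = is_odd(1)
is_odd(1) = is_even(0)
is_even(0) = 1  (base case)
Result: 1

1


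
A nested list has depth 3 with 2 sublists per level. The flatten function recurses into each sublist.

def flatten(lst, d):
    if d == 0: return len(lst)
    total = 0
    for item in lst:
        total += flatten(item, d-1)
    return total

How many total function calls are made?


At depth 0 (root): 1 call
At depth 1: each of 1 parents calls flatten on 2 children = 2 calls
At depth 2: each of 2 parents calls flatten on 2 children = 4 calls
At depth 3: each of 4 parents calls flatten on 2 children = 8 calls
Total: 1 + 2 + 4 + 8 = 15

15


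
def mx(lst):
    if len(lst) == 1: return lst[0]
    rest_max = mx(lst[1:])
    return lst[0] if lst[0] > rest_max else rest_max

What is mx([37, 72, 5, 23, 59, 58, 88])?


mx([37, 72, 5, 23, 59, 58, 88]): compare 37 with mx([72, 5, 23, 59, 58, 88])
mx([72, 5, 23, 59, 58, 88]): compare 72 with mx([5, 23, 59, 58, 88])
mx([5, 23, 59, 58, 88]): compare 5 with mx([23, 59, 58, 88])
mx([23, 59, 58, 88]): compare 23 with mx([59, 58, 88])
mx([59, 58, 88]): compare 59 with mx([58, 88])
mx([58, 88]): compare 58 with mx([88])
mx([88]) = 88  (base case)
Compare 58 with 88 -> 88
Compare 59 with 88 -> 88
Compare 23 with 88 -> 88
Compare 5 with 88 -> 88
Compare 72 with 88 -> 88
Compare 37 with 88 -> 88

88


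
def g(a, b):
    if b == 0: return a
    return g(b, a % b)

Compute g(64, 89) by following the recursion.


g(64, 89) = g(89, 64)
g(89, 64) = g(64, 25)
g(64, 25) = g(25, 14)
g(25, 14) = g(14, 11)
g(14, 11) = g(11, 3)
g(11, 3) = g(3, 2)
g(3, 2) = g(2, 1)
g(2, 1) = g(1, 0)
g(1, 0) = 1  (base case)

1


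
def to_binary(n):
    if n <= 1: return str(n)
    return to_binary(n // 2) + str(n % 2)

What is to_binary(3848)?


to_binary(3848) = to_binary(1924) + '0'
to_binary(1924) = to_binary(962) + '0'
to_binary(962) = to_binary(481) + '0'
to_binary(481) = to_binary(240) + '1'
to_binary(240) = to_binary(120) + '0'
to_binary(120) = to_binary(60) + '0'
to_binary(60) = to_binary(30) + '0'
to_binary(30) = to_binary(15) + '0'
to_binary(15) = to_binary(7) + '1'
to_binary(7) = to_binary(3) + '1'
to_binary(3) = to_binary(1) + '1'
to_binary(1) = '1'  (base case)
Concatenating: '1' + '1' + '1' + '1' + '0' + '0' + '0' + '0' + '1' + '0' + '0' + '0' = '111100001000'

111100001000


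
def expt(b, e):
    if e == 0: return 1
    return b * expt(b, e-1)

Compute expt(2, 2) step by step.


expt(2, 2)
= 2 * expt(2, 1)
= 2 * 2 * expt(2, 0)
= 2 * 2 * 1
= 4

4


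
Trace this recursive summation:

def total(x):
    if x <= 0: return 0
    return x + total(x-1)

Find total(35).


total(35)
= 35 + 34 + 33 + 32 + 31 + 30 + 29 + 28 + 27 + 26 + 25 + 24 + 23 + 22 + 21 + 20 + 19 + 18 + 17 + 16 + 15 + 14 + 13 + 12 + 11 + 10 + 9 + 8 + 7 + 6 + 5 + 4 + 3 + 2 + 1 + total(0)
= 35 + 34 + 33 + 32 + 31 + 30 + 29 + 28 + 27 + 26 + 25 + 24 + 23 + 22 + 21 + 20 + 19 + 18 + 17 + 16 + 15 + 14 + 13 + 12 + 11 + 10 + 9 + 8 + 7 + 6 + 5 + 4 + 3 + 2 + 1 + 0
= 630

630


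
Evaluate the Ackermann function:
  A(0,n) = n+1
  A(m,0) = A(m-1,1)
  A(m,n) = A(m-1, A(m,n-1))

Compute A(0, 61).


A(0, 61) = 62
Result: A(0, 61) = 62

62


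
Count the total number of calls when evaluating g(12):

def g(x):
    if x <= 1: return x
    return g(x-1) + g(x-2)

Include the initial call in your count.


Let C(n) = total calls for g(n)
C(0) = 1, C(1) = 1
C(2) = 1 + C(1) + C(0) = 1 + 1 + 1 = 3
C(3) = 1 + C(2) + C(1) = 1 + 3 + 1 = 5
C(4) = 1 + C(3) + C(2) = 1 + 5 + 3 = 9
C(5) = 1 + C(4) + C(3) = 1 + 9 + 5 = 15
C(6) = 1 + C(5) + C(4) = 1 + 15 + 9 = 25
C(7) = 1 + C(6) + C(5) = 1 + 25 + 15 = 41
C(8) = 1 + C(7) + C(6) = 1 + 41 + 25 = 67
C(9) = 1 + C(8) + C(7) = 1 + 67 + 41 = 109
C(10) = 1 + C(9) + C(8) = 1 + 109 + 67 = 177
C(11) = 1 + C(10) + C(9) = 1 + 177 + 109 = 287
C(12) = 1 + C(11) + C(10) = 1 + 287 + 177 = 465

465


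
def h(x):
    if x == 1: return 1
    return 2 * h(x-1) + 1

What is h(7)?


h(7) = 2 * h(6) + 1
h(6) = 2 * h(5) + 1
h(5) = 2 * h(4) + 1
h(4) = 2 * h(3) + 1
h(3) = 2 * h(2) + 1
h(2) = 2 * h(1) + 1
h(1) = 1  (base case)
h(2) = 2 * 1 + 1 = 3
h(3) = 2 * 3 + 1 = 7
h(4) = 2 * 7 + 1 = 15
h(5) = 2 * 15 + 1 = 31
h(6) = 2 * 31 + 1 = 63
h(7) = 2 * 63 + 1 = 127

127


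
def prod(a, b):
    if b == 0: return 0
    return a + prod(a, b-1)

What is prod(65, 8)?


prod(65, 8) = 65 + prod(65, 7)
prod(65, 7) = 65 + prod(65, 6)
prod(65, 6) = 65 + prod(65, 5)
prod(65, 5) = 65 + prod(65, 4)
prod(65, 4) = 65 + prod(65, 3)
prod(65, 3) = 65 + prod(65, 2)
prod(65, 2) = 65 + prod(65, 1)
prod(65, 1) = 65 + prod(65, 0)
prod(65, 0) = 0  (base case)
Total: 65 + 65 + 65 + 65 + 65 + 65 + 65 + 65 + 0 = 520

520


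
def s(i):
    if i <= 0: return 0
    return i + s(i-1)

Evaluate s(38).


s(38)
= 38 + 37 + 36 + 35 + 34 + 33 + 32 + 31 + 30 + 29 + 28 + 27 + 26 + 25 + 24 + 23 + 22 + 21 + 20 + 19 + 18 + 17 + 16 + 15 + 14 + 13 + 12 + 11 + 10 + 9 + 8 + 7 + 6 + 5 + 4 + 3 + 2 + 1 + s(0)
= 38 + 37 + 36 + 35 + 34 + 33 + 32 + 31 + 30 + 29 + 28 + 27 + 26 + 25 + 24 + 23 + 22 + 21 + 20 + 19 + 18 + 17 + 16 + 15 + 14 + 13 + 12 + 11 + 10 + 9 + 8 + 7 + 6 + 5 + 4 + 3 + 2 + 1 + 0
= 741

741


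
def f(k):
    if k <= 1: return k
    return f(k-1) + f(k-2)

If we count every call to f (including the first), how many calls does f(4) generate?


Let C(n) = total calls for f(n)
C(0) = 1, C(1) = 1
C(2) = 1 + C(1) + C(0) = 1 + 1 + 1 = 3
C(3) = 1 + C(2) + C(1) = 1 + 3 + 1 = 5
C(4) = 1 + C(3) + C(2) = 1 + 5 + 3 = 9

9


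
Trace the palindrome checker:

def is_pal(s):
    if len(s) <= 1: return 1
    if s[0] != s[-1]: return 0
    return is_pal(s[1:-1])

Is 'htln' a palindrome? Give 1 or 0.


is_pal('htln'): s[0]='h' != s[-1]='n' -> return 0
Result: 0 (not a palindrome)

0


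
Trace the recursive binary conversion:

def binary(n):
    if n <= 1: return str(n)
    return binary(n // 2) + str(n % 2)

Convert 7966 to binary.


binary(7966) = binary(3983) + '0'
binary(3983) = binary(1991) + '1'
binary(1991) = binary(995) + '1'
binary(995) = binary(497) + '1'
binary(497) = binary(248) + '1'
binary(248) = binary(124) + '0'
binary(124) = binary(62) + '0'
binary(62) = binary(31) + '0'
binary(31) = binary(15) + '1'
binary(15) = binary(7) + '1'
binary(7) = binary(3) + '1'
binary(3) = binary(1) + '1'
binary(1) = '1'  (base case)
Concatenating: '1' + '1' + '1' + '1' + '1' + '0' + '0' + '0' + '1' + '1' + '1' + '1' + '0' = '1111100011110'

1111100011110


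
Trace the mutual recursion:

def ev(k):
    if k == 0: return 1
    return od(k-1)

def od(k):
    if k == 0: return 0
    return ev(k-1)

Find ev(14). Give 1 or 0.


ev(14) = od(13)
od(13) = ev(12)
ev(12) = od(11)
od(11) = ev(10)
ev(10) = od(9)
od(9) = ev(8)
ev(8) = od(7)
od(7) = ev(6)
ev(6) = od(5)
od(5) = ev(4)
ev(4) = od(3)
od(3) = ev(2)
ev(2) = od(1)
od(1) = ev(0)
ev(0) = 1  (base case)
Result: 1

1


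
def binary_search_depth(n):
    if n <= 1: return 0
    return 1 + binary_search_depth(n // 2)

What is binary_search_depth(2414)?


2414 / 2 = 1207
1207 / 2 = 603
603 / 2 = 301
301 / 2 = 150
150 / 2 = 75
75 / 2 = 37
37 / 2 = 18
18 / 2 = 9
9 / 2 = 4
4 / 2 = 2
2 / 2 = 1
Reached 1 after 11 halvings

11


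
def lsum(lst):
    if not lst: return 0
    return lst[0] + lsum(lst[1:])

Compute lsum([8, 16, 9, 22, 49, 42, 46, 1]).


lsum([8, 16, 9, 22, 49, 42, 46, 1]) = 8 + lsum([16, 9, 22, 49, 42, 46, 1])
lsum([16, 9, 22, 49, 42, 46, 1]) = 16 + lsum([9, 22, 49, 42, 46, 1])
lsum([9, 22, 49, 42, 46, 1]) = 9 + lsum([22, 49, 42, 46, 1])
lsum([22, 49, 42, 46, 1]) = 22 + lsum([49, 42, 46, 1])
lsum([49, 42, 46, 1]) = 49 + lsum([42, 46, 1])
lsum([42, 46, 1]) = 42 + lsum([46, 1])
lsum([46, 1]) = 46 + lsum([1])
lsum([1]) = 1 + lsum([])
lsum([]) = 0  (base case)
Total: 8 + 16 + 9 + 22 + 49 + 42 + 46 + 1 + 0 = 193

193
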